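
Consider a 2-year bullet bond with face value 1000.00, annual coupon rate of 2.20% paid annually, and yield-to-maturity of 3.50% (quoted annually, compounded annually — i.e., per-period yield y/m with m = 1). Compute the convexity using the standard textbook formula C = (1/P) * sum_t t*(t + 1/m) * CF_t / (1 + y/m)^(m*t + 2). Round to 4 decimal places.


Answer: Convexity = 5.5197

Derivation:
Coupon per period c = face * coupon_rate / m = 22.000000
Periods per year m = 1; per-period yield y/m = 0.035000
Number of cashflows N = 2
Cashflows (t years, CF_t, discount factor 1/(1+y/m)^(m*t), PV):
  t = 1.0000: CF_t = 22.000000, DF = 0.966184, PV = 21.256039
  t = 2.0000: CF_t = 1022.000000, DF = 0.933511, PV = 954.047936
Price P = sum_t PV_t = 975.303974
Convexity numerator sum_t t*(t + 1/m) * CF_t / (1+y/m)^(m*t + 2):
  t = 1.0000: term = 39.685479
  t = 2.0000: term = 5343.683740
Convexity = (1/P) * sum = 5383.369219 / 975.303974 = 5.519683


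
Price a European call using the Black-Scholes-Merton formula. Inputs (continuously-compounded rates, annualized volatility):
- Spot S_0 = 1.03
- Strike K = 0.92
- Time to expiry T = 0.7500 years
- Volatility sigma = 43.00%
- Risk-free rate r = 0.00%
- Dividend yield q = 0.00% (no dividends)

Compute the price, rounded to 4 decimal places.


Answer: Price = 0.2055

Derivation:
d1 = (ln(S/K) + (r - q + 0.5*sigma^2) * T) / (sigma * sqrt(T)) = 0.48948001
d2 = d1 - sigma * sqrt(T) = 0.11708908
exp(-rT) = 1.00000000; exp(-qT) = 1.00000000
C = S_0 * exp(-qT) * N(d1) - K * exp(-rT) * N(d2)
N(d1) = 0.68774905; N(d2) = 0.54660527
C = 1.0300 * 1.00000000 * 0.68774905 - 0.9200 * 1.00000000 * 0.54660527 = 0.2055


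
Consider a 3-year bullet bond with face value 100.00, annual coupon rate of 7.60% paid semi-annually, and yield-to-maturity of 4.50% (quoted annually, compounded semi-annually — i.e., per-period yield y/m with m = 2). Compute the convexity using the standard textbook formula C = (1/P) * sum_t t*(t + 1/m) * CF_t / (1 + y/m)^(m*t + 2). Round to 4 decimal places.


Coupon per period c = face * coupon_rate / m = 3.800000
Periods per year m = 2; per-period yield y/m = 0.022500
Number of cashflows N = 6
Cashflows (t years, CF_t, discount factor 1/(1+y/m)^(m*t), PV):
  t = 0.5000: CF_t = 3.800000, DF = 0.977995, PV = 3.716381
  t = 1.0000: CF_t = 3.800000, DF = 0.956474, PV = 3.634603
  t = 1.5000: CF_t = 3.800000, DF = 0.935427, PV = 3.554624
  t = 2.0000: CF_t = 3.800000, DF = 0.914843, PV = 3.476405
  t = 2.5000: CF_t = 3.800000, DF = 0.894712, PV = 3.399907
  t = 3.0000: CF_t = 103.800000, DF = 0.875024, PV = 90.827519
Price P = sum_t PV_t = 108.609439
Convexity numerator sum_t t*(t + 1/m) * CF_t / (1+y/m)^(m*t + 2):
  t = 0.5000: term = 1.777312
  t = 1.0000: term = 5.214607
  t = 1.5000: term = 10.199720
  t = 2.0000: term = 16.625461
  t = 2.5000: term = 24.389430
  t = 3.0000: term = 912.179104
Convexity = (1/P) * sum = 970.385634 / 108.609439 = 8.934634

Answer: Convexity = 8.9346


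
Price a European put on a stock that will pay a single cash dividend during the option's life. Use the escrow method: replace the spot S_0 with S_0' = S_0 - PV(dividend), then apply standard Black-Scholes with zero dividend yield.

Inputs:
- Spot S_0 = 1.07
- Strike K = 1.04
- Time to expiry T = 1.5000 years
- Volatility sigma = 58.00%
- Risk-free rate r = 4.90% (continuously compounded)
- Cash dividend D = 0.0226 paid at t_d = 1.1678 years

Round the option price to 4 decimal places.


PV(D) = D * exp(-r * t_d) = 0.0226 * 0.94438420 = 0.02134308
S_0' = S_0 - PV(D) = 1.0700 - 0.02134308 = 1.04865692
d1 = (ln(S_0'/K) + (r + sigma^2/2)*T) / (sigma*sqrt(T)) = 0.47031541
d2 = d1 - sigma*sqrt(T) = -0.24003661
exp(-rT) = 0.92913615
N(-d1) = 0.31906484; N(-d2) = 0.59484906
P = K * exp(-rT) * N(-d2) - S_0' * N(-d1) = 1.0400 * 0.92913615 * 0.59484906 - 1.04865692 * 0.31906484 = 0.2402

Answer: Price = 0.2402


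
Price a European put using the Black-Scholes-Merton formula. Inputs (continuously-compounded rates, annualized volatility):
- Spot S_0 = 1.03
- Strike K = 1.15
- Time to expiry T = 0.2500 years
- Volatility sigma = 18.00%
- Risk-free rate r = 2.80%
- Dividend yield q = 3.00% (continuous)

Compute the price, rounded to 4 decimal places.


d1 = (ln(S/K) + (r - q + 0.5*sigma^2) * T) / (sigma * sqrt(T)) = -1.18503489
d2 = d1 - sigma * sqrt(T) = -1.27503489
exp(-rT) = 0.99302444; exp(-qT) = 0.99252805
P = K * exp(-rT) * N(-d2) - S_0 * exp(-qT) * N(-d1)
N(-d1) = 0.88199817; N(-d2) = 0.89885155
P = 1.1500 * 0.99302444 * 0.89885155 - 1.0300 * 0.99252805 * 0.88199817 = 0.1248

Answer: Price = 0.1248


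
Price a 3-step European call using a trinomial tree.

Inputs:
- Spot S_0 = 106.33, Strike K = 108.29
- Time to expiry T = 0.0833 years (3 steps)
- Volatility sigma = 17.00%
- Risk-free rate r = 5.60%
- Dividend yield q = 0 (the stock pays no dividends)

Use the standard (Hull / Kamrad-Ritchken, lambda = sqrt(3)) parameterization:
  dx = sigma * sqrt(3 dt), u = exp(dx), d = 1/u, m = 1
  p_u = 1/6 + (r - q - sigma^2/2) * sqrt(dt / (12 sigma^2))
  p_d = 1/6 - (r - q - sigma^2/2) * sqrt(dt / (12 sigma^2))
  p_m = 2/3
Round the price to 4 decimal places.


Answer: Price = V(0,0) = 1.5068

Derivation:
dt = T/N = 0.027767; dx = sigma*sqrt(3*dt) = 0.049065
u = exp(dx) = 1.050289; d = 1/u = 0.952119
p_u = 0.178424, p_m = 0.666667, p_d = 0.154910
Discount per step: exp(-r*dt) = 0.998446
Stock lattice S(k, j) with j the centered position index:
  k=0: S(0,+0) = 106.3300
  k=1: S(1,-1) = 101.2388; S(1,+0) = 106.3300; S(1,+1) = 111.6772
  k=2: S(2,-2) = 96.3915; S(2,-1) = 101.2388; S(2,+0) = 106.3300; S(2,+1) = 111.6772; S(2,+2) = 117.2933
  k=3: S(3,-3) = 91.7762; S(3,-2) = 96.3915; S(3,-1) = 101.2388; S(3,+0) = 106.3300; S(3,+1) = 111.6772; S(3,+2) = 117.2933; S(3,+3) = 123.1918
Terminal payoffs V(N, j) = max(S_T - K, 0):
  V(3,-3) = 0.000000; V(3,-2) = 0.000000; V(3,-1) = 0.000000; V(3,+0) = 0.000000; V(3,+1) = 3.387184; V(3,+2) = 9.003270; V(3,+3) = 14.901781
Backward induction: V(k, j) = exp(-r*dt) * [p_u * V(k+1, j+1) + p_m * V(k+1, j) + p_d * V(k+1, j-1)]
  V(2,-2) = exp(-r*dt) * [p_u*0.000000 + p_m*0.000000 + p_d*0.000000] = 0.000000
  V(2,-1) = exp(-r*dt) * [p_u*0.000000 + p_m*0.000000 + p_d*0.000000] = 0.000000
  V(2,+0) = exp(-r*dt) * [p_u*3.387184 + p_m*0.000000 + p_d*0.000000] = 0.603414
  V(2,+1) = exp(-r*dt) * [p_u*9.003270 + p_m*3.387184 + p_d*0.000000] = 3.858514
  V(2,+2) = exp(-r*dt) * [p_u*14.901781 + p_m*9.003270 + p_d*3.387184] = 9.171445
  V(1,-1) = exp(-r*dt) * [p_u*0.603414 + p_m*0.000000 + p_d*0.000000] = 0.107496
  V(1,+0) = exp(-r*dt) * [p_u*3.858514 + p_m*0.603414 + p_d*0.000000] = 1.089031
  V(1,+1) = exp(-r*dt) * [p_u*9.171445 + p_m*3.858514 + p_d*0.603414] = 4.295535
  V(0,+0) = exp(-r*dt) * [p_u*4.295535 + p_m*1.089031 + p_d*0.107496] = 1.506753


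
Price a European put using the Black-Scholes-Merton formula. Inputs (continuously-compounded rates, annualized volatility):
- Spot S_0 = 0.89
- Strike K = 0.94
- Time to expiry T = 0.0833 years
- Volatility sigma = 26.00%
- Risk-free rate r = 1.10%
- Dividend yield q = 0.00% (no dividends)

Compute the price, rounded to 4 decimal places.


d1 = (ln(S/K) + (r - q + 0.5*sigma^2) * T) / (sigma * sqrt(T)) = -0.67865429
d2 = d1 - sigma * sqrt(T) = -0.75369481
exp(-rT) = 0.99908412; exp(-qT) = 1.00000000
P = K * exp(-rT) * N(-d2) - S_0 * exp(-qT) * N(-d1)
N(-d1) = 0.75132153; N(-d2) = 0.77448375
P = 0.9400 * 0.99908412 * 0.77448375 - 0.8900 * 1.00000000 * 0.75132153 = 0.0587

Answer: Price = 0.0587


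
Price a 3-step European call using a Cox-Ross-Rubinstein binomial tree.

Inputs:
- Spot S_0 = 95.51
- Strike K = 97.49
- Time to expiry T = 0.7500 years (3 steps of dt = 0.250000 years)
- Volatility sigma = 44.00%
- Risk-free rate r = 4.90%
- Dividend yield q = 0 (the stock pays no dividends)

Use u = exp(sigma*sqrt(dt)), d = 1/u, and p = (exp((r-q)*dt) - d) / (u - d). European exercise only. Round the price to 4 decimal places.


dt = T/N = 0.250000
u = exp(sigma*sqrt(dt)) = 1.246077; d = 1/u = 0.802519
p = (exp((r-q)*dt) - d) / (u - d) = 0.473008
Discount per step: exp(-r*dt) = 0.987825
Stock lattice S(k, i) with i counting down-moves:
  k=0: S(0,0) = 95.5100
  k=1: S(1,0) = 119.0128; S(1,1) = 76.6486
  k=2: S(2,0) = 148.2991; S(2,1) = 95.5100; S(2,2) = 61.5119
  k=3: S(3,0) = 184.7920; S(3,1) = 119.0128; S(3,2) = 76.6486; S(3,3) = 49.3645
Terminal payoffs V(N, i) = max(S_T - K, 0):
  V(3,0) = 87.302016; V(3,1) = 21.522789; V(3,2) = 0.000000; V(3,3) = 0.000000
Backward induction: V(k, i) = exp(-r*dt) * [p * V(k+1, i) + (1-p) * V(k+1, i+1)].
  V(2,0) = exp(-r*dt) * [p*87.302016 + (1-p)*21.522789] = 51.996034
  V(2,1) = exp(-r*dt) * [p*21.522789 + (1-p)*0.000000] = 10.056506
  V(2,2) = exp(-r*dt) * [p*0.000000 + (1-p)*0.000000] = 0.000000
  V(1,0) = exp(-r*dt) * [p*51.996034 + (1-p)*10.056506] = 29.530276
  V(1,1) = exp(-r*dt) * [p*10.056506 + (1-p)*0.000000] = 4.698894
  V(0,0) = exp(-r*dt) * [p*29.530276 + (1-p)*4.698894] = 16.244127

Answer: Price = V(0,0) = 16.2441


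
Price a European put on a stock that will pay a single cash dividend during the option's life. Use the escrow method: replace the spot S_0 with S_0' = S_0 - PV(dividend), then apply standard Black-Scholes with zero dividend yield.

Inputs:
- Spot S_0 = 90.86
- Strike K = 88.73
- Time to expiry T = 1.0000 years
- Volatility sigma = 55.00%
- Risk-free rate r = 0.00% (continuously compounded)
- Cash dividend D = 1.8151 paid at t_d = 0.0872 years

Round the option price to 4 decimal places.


PV(D) = D * exp(-r * t_d) = 1.8151 * 1.00000000 = 1.81510000
S_0' = S_0 - PV(D) = 90.8600 - 1.81510000 = 89.04490000
d1 = (ln(S_0'/K) + (r + sigma^2/2)*T) / (sigma*sqrt(T)) = 0.28144125
d2 = d1 - sigma*sqrt(T) = -0.26855875
exp(-rT) = 1.00000000
N(-d1) = 0.38918599; N(-d2) = 0.60586537
P = K * exp(-rT) * N(-d2) - S_0' * N(-d1) = 88.7300 * 1.00000000 * 0.60586537 - 89.04490000 * 0.38918599 = 19.1034

Answer: Price = 19.1034


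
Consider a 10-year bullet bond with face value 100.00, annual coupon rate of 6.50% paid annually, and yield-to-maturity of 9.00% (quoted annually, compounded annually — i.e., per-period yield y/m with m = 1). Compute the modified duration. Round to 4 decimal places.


Answer: Modified duration = 6.8029

Derivation:
Coupon per period c = face * coupon_rate / m = 6.500000
Periods per year m = 1; per-period yield y/m = 0.090000
Number of cashflows N = 10
Cashflows (t years, CF_t, discount factor 1/(1+y/m)^(m*t), PV):
  t = 1.0000: CF_t = 6.500000, DF = 0.917431, PV = 5.963303
  t = 2.0000: CF_t = 6.500000, DF = 0.841680, PV = 5.470920
  t = 3.0000: CF_t = 6.500000, DF = 0.772183, PV = 5.019193
  t = 4.0000: CF_t = 6.500000, DF = 0.708425, PV = 4.604764
  t = 5.0000: CF_t = 6.500000, DF = 0.649931, PV = 4.224554
  t = 6.0000: CF_t = 6.500000, DF = 0.596267, PV = 3.875738
  t = 7.0000: CF_t = 6.500000, DF = 0.547034, PV = 3.555723
  t = 8.0000: CF_t = 6.500000, DF = 0.501866, PV = 3.262131
  t = 9.0000: CF_t = 6.500000, DF = 0.460428, PV = 2.992781
  t = 10.0000: CF_t = 106.500000, DF = 0.422411, PV = 44.986751
Price P = sum_t PV_t = 83.955856
First compute Macaulay numerator sum_t t * PV_t:
  t * PV_t at t = 1.0000: 5.963303
  t * PV_t at t = 2.0000: 10.941840
  t * PV_t at t = 3.0000: 15.057578
  t * PV_t at t = 4.0000: 18.419055
  t * PV_t at t = 5.0000: 21.122770
  t * PV_t at t = 6.0000: 23.254426
  t * PV_t at t = 7.0000: 24.890058
  t * PV_t at t = 8.0000: 26.097047
  t * PV_t at t = 9.0000: 26.935025
  t * PV_t at t = 10.0000: 449.867509
Macaulay duration D = 622.548611 / 83.955856 = 7.415190
Modified duration = D / (1 + y/m) = 7.415190 / (1 + 0.090000) = 6.802926


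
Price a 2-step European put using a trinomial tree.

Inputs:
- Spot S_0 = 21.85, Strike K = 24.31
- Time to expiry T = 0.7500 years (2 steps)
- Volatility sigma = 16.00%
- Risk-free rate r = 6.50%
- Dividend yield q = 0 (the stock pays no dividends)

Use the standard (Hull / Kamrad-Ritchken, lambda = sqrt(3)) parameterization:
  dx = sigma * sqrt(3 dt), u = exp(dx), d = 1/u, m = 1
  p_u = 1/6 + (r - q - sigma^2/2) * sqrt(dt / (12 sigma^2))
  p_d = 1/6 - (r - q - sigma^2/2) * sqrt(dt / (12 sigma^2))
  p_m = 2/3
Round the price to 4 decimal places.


Answer: Price = V(0,0) = 2.0674

Derivation:
dt = T/N = 0.375000; dx = sigma*sqrt(3*dt) = 0.169706
u = exp(dx) = 1.184956; d = 1/u = 0.843913
p_u = 0.224340, p_m = 0.666667, p_d = 0.108993
Discount per step: exp(-r*dt) = 0.975920
Stock lattice S(k, j) with j the centered position index:
  k=0: S(0,+0) = 21.8500
  k=1: S(1,-1) = 18.4395; S(1,+0) = 21.8500; S(1,+1) = 25.8913
  k=2: S(2,-2) = 15.5613; S(2,-1) = 18.4395; S(2,+0) = 21.8500; S(2,+1) = 25.8913; S(2,+2) = 30.6800
Terminal payoffs V(N, j) = max(K - S_T, 0):
  V(2,-2) = 8.748659; V(2,-1) = 5.870496; V(2,+0) = 2.460000; V(2,+1) = 0.000000; V(2,+2) = 0.000000
Backward induction: V(k, j) = exp(-r*dt) * [p_u * V(k+1, j+1) + p_m * V(k+1, j) + p_d * V(k+1, j-1)]
  V(1,-1) = exp(-r*dt) * [p_u*2.460000 + p_m*5.870496 + p_d*8.748659] = 5.288593
  V(1,+0) = exp(-r*dt) * [p_u*0.000000 + p_m*2.460000 + p_d*5.870496] = 2.224945
  V(1,+1) = exp(-r*dt) * [p_u*0.000000 + p_m*0.000000 + p_d*2.460000] = 0.261667
  V(0,+0) = exp(-r*dt) * [p_u*0.261667 + p_m*2.224945 + p_d*5.288593] = 2.067408


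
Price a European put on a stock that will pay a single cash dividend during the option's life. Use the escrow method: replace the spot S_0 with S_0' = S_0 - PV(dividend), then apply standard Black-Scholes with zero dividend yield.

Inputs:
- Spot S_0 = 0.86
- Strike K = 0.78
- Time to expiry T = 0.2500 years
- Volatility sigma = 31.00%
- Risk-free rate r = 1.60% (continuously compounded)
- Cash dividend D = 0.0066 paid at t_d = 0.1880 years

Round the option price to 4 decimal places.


PV(D) = D * exp(-r * t_d) = 0.0066 * 0.99699652 = 0.00658018
S_0' = S_0 - PV(D) = 0.8600 - 0.00658018 = 0.85341982
d1 = (ln(S_0'/K) + (r + sigma^2/2)*T) / (sigma*sqrt(T)) = 0.68367857
d2 = d1 - sigma*sqrt(T) = 0.52867857
exp(-rT) = 0.99600799
N(-d1) = 0.24708908; N(-d2) = 0.29851422
P = K * exp(-rT) * N(-d2) - S_0' * N(-d1) = 0.7800 * 0.99600799 * 0.29851422 - 0.85341982 * 0.24708908 = 0.0210

Answer: Price = 0.0210


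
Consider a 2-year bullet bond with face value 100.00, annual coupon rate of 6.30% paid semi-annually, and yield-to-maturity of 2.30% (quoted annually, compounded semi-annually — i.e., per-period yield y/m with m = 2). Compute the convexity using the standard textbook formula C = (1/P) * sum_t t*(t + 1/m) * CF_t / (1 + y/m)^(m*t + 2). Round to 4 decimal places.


Answer: Convexity = 4.6069

Derivation:
Coupon per period c = face * coupon_rate / m = 3.150000
Periods per year m = 2; per-period yield y/m = 0.011500
Number of cashflows N = 4
Cashflows (t years, CF_t, discount factor 1/(1+y/m)^(m*t), PV):
  t = 0.5000: CF_t = 3.150000, DF = 0.988631, PV = 3.114187
  t = 1.0000: CF_t = 3.150000, DF = 0.977391, PV = 3.078781
  t = 1.5000: CF_t = 3.150000, DF = 0.966279, PV = 3.043777
  t = 2.0000: CF_t = 103.150000, DF = 0.955293, PV = 98.538440
Price P = sum_t PV_t = 107.775185
Convexity numerator sum_t t*(t + 1/m) * CF_t / (1+y/m)^(m*t + 2):
  t = 0.5000: term = 1.521889
  t = 1.0000: term = 4.513758
  t = 1.5000: term = 8.924880
  t = 2.0000: term = 481.552802
Convexity = (1/P) * sum = 496.513328 / 107.775185 = 4.606936


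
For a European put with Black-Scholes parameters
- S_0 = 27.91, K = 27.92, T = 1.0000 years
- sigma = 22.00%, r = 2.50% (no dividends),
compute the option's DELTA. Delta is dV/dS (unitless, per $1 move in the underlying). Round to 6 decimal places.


Answer: Delta = -0.412154

Derivation:
d1 = 0.2220080439; d2 = 0.0020080439
phi(d1) = 0.3892309853; exp(-qT) = 1.0000000000; exp(-rT) = 0.9753099120
N(-d1) = 0.4121538107
Delta = -exp(-qT) * N(-d1) = -1.0000000000 * 0.4121538107 = -0.412154


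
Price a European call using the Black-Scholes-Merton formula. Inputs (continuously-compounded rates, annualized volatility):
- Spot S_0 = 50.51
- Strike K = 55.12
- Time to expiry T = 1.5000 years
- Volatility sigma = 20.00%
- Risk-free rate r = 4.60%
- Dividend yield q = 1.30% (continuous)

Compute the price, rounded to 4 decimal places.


d1 = (ln(S/K) + (r - q + 0.5*sigma^2) * T) / (sigma * sqrt(T)) = -0.03201193
d2 = d1 - sigma * sqrt(T) = -0.27696091
exp(-rT) = 0.93332668; exp(-qT) = 0.98068890
C = S_0 * exp(-qT) * N(d1) - K * exp(-rT) * N(d2)
N(d1) = 0.48723127; N(d2) = 0.39090506
C = 50.5100 * 0.98068890 * 0.48723127 - 55.1200 * 0.93332668 * 0.39090506 = 4.0247

Answer: Price = 4.0247


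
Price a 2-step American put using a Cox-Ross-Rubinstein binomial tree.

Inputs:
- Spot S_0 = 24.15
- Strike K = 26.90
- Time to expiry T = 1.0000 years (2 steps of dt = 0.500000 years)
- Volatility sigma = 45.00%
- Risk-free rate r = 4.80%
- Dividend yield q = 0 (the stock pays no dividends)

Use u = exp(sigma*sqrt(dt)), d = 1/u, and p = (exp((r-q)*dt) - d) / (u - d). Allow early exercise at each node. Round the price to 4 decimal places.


dt = T/N = 0.500000
u = exp(sigma*sqrt(dt)) = 1.374648; d = 1/u = 0.727459
p = (exp((r-q)*dt) - d) / (u - d) = 0.458647
Discount per step: exp(-r*dt) = 0.976286
Stock lattice S(k, i) with i counting down-moves:
  k=0: S(0,0) = 24.1500
  k=1: S(1,0) = 33.1978; S(1,1) = 17.5681
  k=2: S(2,0) = 45.6353; S(2,1) = 24.1500; S(2,2) = 12.7801
Terminal payoffs V(N, i) = max(K - S_T, 0):
  V(2,0) = 0.000000; V(2,1) = 2.750000; V(2,2) = 14.119913
Backward induction: V(k, i) = exp(-r*dt) * [p * V(k+1, i) + (1-p) * V(k+1, i+1)]; then take max(V_cont, immediate exercise) for American.
  V(1,0) = exp(-r*dt) * [p*0.000000 + (1-p)*2.750000] = 1.453417; exercise = 0.000000; V(1,0) = max -> 1.453417
  V(1,1) = exp(-r*dt) * [p*2.750000 + (1-p)*14.119913] = 8.693958; exercise = 9.331872; V(1,1) = max -> 9.331872
  V(0,0) = exp(-r*dt) * [p*1.453417 + (1-p)*9.331872] = 5.582834; exercise = 2.750000; V(0,0) = max -> 5.582834

Answer: Price = V(0,0) = 5.5828


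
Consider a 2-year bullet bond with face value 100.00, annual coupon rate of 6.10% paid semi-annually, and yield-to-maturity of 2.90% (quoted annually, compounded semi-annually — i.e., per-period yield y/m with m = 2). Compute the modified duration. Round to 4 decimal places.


Answer: Modified duration = 1.8885

Derivation:
Coupon per period c = face * coupon_rate / m = 3.050000
Periods per year m = 2; per-period yield y/m = 0.014500
Number of cashflows N = 4
Cashflows (t years, CF_t, discount factor 1/(1+y/m)^(m*t), PV):
  t = 0.5000: CF_t = 3.050000, DF = 0.985707, PV = 3.006407
  t = 1.0000: CF_t = 3.050000, DF = 0.971619, PV = 2.963437
  t = 1.5000: CF_t = 3.050000, DF = 0.957732, PV = 2.921082
  t = 2.0000: CF_t = 103.050000, DF = 0.944043, PV = 97.283635
Price P = sum_t PV_t = 106.174561
First compute Macaulay numerator sum_t t * PV_t:
  t * PV_t at t = 0.5000: 1.503204
  t * PV_t at t = 1.0000: 2.963437
  t * PV_t at t = 1.5000: 4.381622
  t * PV_t at t = 2.0000: 194.567270
Macaulay duration D = 203.415534 / 106.174561 = 1.915859
Modified duration = D / (1 + y/m) = 1.915859 / (1 + 0.014500) = 1.888477


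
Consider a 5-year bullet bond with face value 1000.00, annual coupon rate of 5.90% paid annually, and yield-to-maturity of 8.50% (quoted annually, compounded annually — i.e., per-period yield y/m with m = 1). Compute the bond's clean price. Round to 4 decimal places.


Answer: Price = 897.5433

Derivation:
Coupon per period c = face * coupon_rate / m = 59.000000
Periods per year m = 1; per-period yield y/m = 0.085000
Number of cashflows N = 5
Cashflows (t years, CF_t, discount factor 1/(1+y/m)^(m*t), PV):
  t = 1.0000: CF_t = 59.000000, DF = 0.921659, PV = 54.377880
  t = 2.0000: CF_t = 59.000000, DF = 0.849455, PV = 50.117862
  t = 3.0000: CF_t = 59.000000, DF = 0.782908, PV = 46.191578
  t = 4.0000: CF_t = 59.000000, DF = 0.721574, PV = 42.572883
  t = 5.0000: CF_t = 1059.000000, DF = 0.665045, PV = 704.283103
Price P = sum_t PV_t = 897.543306


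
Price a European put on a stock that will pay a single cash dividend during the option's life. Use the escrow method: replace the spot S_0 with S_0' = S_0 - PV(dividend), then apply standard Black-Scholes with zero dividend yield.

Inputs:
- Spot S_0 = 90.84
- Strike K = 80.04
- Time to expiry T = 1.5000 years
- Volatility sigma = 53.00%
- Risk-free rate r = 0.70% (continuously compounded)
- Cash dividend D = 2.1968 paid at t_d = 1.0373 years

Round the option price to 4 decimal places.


PV(D) = D * exp(-r * t_d) = 2.1968 * 0.99276520 = 2.18090659
S_0' = S_0 - PV(D) = 90.8400 - 2.18090659 = 88.65909341
d1 = (ln(S_0'/K) + (r + sigma^2/2)*T) / (sigma*sqrt(T)) = 0.49828952
d2 = d1 - sigma*sqrt(T) = -0.15082526
exp(-rT) = 0.98955493
N(-d1) = 0.30914000; N(-d2) = 0.55994322
P = K * exp(-rT) * N(-d2) - S_0' * N(-d1) = 80.0400 * 0.98955493 * 0.55994322 - 88.65909341 * 0.30914000 = 16.9417

Answer: Price = 16.9417


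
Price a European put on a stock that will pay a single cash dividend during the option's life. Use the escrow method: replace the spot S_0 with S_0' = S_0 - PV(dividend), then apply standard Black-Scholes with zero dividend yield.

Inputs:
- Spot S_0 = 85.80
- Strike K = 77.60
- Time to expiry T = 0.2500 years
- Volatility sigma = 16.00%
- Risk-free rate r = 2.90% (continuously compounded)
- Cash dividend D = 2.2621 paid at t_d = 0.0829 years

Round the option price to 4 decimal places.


PV(D) = D * exp(-r * t_d) = 2.2621 * 0.99759879 = 2.25666822
S_0' = S_0 - PV(D) = 85.8000 - 2.25666822 = 83.54333178
d1 = (ln(S_0'/K) + (r + sigma^2/2)*T) / (sigma*sqrt(T)) = 1.05310017
d2 = d1 - sigma*sqrt(T) = 0.97310017
exp(-rT) = 0.99277622
N(-d1) = 0.14614754; N(-d2) = 0.16525176
P = K * exp(-rT) * N(-d2) - S_0' * N(-d1) = 77.6000 * 0.99277622 * 0.16525176 - 83.54333178 * 0.14614754 = 0.5212

Answer: Price = 0.5212


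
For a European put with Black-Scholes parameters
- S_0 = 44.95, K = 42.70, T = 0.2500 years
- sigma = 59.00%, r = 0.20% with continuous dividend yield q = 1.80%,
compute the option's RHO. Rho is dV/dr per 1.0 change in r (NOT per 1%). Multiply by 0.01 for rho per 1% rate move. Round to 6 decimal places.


Answer: Rho = -5.279435

Derivation:
d1 = 0.3080147142; d2 = 0.0130147142
phi(d1) = 0.3804596830; exp(-qT) = 0.9955101098; exp(-rT) = 0.9995001250
N(-d2) = 0.4948080268
Rho = -K*T*exp(-rT)*N(-d2) = -42.7000 * 0.2500 * 0.9995001250 * 0.4948080268 = -5.279435


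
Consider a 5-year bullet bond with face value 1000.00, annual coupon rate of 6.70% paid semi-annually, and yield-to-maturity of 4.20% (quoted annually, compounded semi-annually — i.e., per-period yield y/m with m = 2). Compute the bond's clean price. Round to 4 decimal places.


Coupon per period c = face * coupon_rate / m = 33.500000
Periods per year m = 2; per-period yield y/m = 0.021000
Number of cashflows N = 10
Cashflows (t years, CF_t, discount factor 1/(1+y/m)^(m*t), PV):
  t = 0.5000: CF_t = 33.500000, DF = 0.979432, PV = 32.810970
  t = 1.0000: CF_t = 33.500000, DF = 0.959287, PV = 32.136111
  t = 1.5000: CF_t = 33.500000, DF = 0.939556, PV = 31.475133
  t = 2.0000: CF_t = 33.500000, DF = 0.920231, PV = 30.827751
  t = 2.5000: CF_t = 33.500000, DF = 0.901304, PV = 30.193683
  t = 3.0000: CF_t = 33.500000, DF = 0.882766, PV = 29.572658
  t = 3.5000: CF_t = 33.500000, DF = 0.864609, PV = 28.964405
  t = 4.0000: CF_t = 33.500000, DF = 0.846826, PV = 28.368663
  t = 4.5000: CF_t = 33.500000, DF = 0.829408, PV = 27.785174
  t = 5.0000: CF_t = 1033.500000, DF = 0.812349, PV = 839.562554
Price P = sum_t PV_t = 1111.697103

Answer: Price = 1111.6971


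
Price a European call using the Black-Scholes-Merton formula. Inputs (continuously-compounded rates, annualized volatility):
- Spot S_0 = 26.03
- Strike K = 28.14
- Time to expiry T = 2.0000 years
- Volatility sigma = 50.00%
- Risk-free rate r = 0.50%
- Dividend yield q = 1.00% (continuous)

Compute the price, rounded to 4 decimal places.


Answer: Price = 6.2563

Derivation:
d1 = (ln(S/K) + (r - q + 0.5*sigma^2) * T) / (sigma * sqrt(T)) = 0.22918415
d2 = d1 - sigma * sqrt(T) = -0.47792263
exp(-rT) = 0.99004983; exp(-qT) = 0.98019867
C = S_0 * exp(-qT) * N(d1) - K * exp(-rT) * N(d2)
N(d1) = 0.59063710; N(d2) = 0.31635264
C = 26.0300 * 0.98019867 * 0.59063710 - 28.1400 * 0.99004983 * 0.31635264 = 6.2563


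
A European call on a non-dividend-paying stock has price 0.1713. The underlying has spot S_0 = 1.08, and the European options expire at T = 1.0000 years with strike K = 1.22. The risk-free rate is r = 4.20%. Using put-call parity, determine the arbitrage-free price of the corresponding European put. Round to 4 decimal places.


Answer: Put price = 0.2611

Derivation:
Put-call parity: C - P = S_0 * exp(-qT) - K * exp(-rT).
S_0 * exp(-qT) = 1.0800 * 1.00000000 = 1.08000000
K * exp(-rT) = 1.2200 * 0.95886978 = 1.16982113
P = C - S*exp(-qT) + K*exp(-rT)
P = 0.1713 - 1.08000000 + 1.16982113 = 0.2611


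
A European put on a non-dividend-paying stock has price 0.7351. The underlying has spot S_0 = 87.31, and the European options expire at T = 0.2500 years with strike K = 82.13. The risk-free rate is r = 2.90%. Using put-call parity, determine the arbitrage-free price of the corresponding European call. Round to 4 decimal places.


Answer: Call price = 6.5084

Derivation:
Put-call parity: C - P = S_0 * exp(-qT) - K * exp(-rT).
S_0 * exp(-qT) = 87.3100 * 1.00000000 = 87.31000000
K * exp(-rT) = 82.1300 * 0.99277622 = 81.53671077
C = P + S*exp(-qT) - K*exp(-rT)
C = 0.7351 + 87.31000000 - 81.53671077 = 6.5084


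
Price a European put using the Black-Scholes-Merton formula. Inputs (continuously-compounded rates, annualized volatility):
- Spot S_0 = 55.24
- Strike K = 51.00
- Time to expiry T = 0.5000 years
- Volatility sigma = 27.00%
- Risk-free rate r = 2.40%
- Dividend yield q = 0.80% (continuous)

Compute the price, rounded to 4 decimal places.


d1 = (ln(S/K) + (r - q + 0.5*sigma^2) * T) / (sigma * sqrt(T)) = 0.55566387
d2 = d1 - sigma * sqrt(T) = 0.36474504
exp(-rT) = 0.98807171; exp(-qT) = 0.99600799
P = K * exp(-rT) * N(-d2) - S_0 * exp(-qT) * N(-d1)
N(-d1) = 0.28922033; N(-d2) = 0.35765087
P = 51.0000 * 0.98807171 * 0.35765087 - 55.2400 * 0.99600799 * 0.28922033 = 2.1099

Answer: Price = 2.1099


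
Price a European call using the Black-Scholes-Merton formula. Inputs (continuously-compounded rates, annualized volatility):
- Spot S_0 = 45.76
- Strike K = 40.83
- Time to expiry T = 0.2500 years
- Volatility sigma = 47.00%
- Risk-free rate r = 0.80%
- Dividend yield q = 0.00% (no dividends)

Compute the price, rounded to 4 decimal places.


Answer: Price = 7.0318

Derivation:
d1 = (ln(S/K) + (r - q + 0.5*sigma^2) * T) / (sigma * sqrt(T)) = 0.61108826
d2 = d1 - sigma * sqrt(T) = 0.37608826
exp(-rT) = 0.99800200; exp(-qT) = 1.00000000
C = S_0 * exp(-qT) * N(d1) - K * exp(-rT) * N(d2)
N(d1) = 0.72942943; N(d2) = 0.64657436
C = 45.7600 * 1.00000000 * 0.72942943 - 40.8300 * 0.99800200 * 0.64657436 = 7.0318


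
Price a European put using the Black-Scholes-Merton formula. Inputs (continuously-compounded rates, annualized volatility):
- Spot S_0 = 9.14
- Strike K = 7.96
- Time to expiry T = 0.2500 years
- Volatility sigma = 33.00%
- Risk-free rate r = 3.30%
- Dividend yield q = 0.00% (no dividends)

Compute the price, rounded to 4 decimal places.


Answer: Price = 0.1436

Derivation:
d1 = (ln(S/K) + (r - q + 0.5*sigma^2) * T) / (sigma * sqrt(T)) = 0.97026597
d2 = d1 - sigma * sqrt(T) = 0.80526597
exp(-rT) = 0.99178394; exp(-qT) = 1.00000000
P = K * exp(-rT) * N(-d2) - S_0 * exp(-qT) * N(-d1)
N(-d1) = 0.16595697; N(-d2) = 0.21033311
P = 7.9600 * 0.99178394 * 0.21033311 - 9.1400 * 1.00000000 * 0.16595697 = 0.1436


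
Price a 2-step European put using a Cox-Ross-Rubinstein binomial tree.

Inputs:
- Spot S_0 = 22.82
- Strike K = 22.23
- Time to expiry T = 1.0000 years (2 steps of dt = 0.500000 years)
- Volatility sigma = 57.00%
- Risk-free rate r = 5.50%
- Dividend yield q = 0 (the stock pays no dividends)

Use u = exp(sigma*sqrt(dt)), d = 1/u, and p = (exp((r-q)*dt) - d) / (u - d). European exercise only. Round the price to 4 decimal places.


Answer: Price = V(0,0) = 3.6471

Derivation:
dt = T/N = 0.500000
u = exp(sigma*sqrt(dt)) = 1.496383; d = 1/u = 0.668278
p = (exp((r-q)*dt) - d) / (u - d) = 0.434249
Discount per step: exp(-r*dt) = 0.972875
Stock lattice S(k, i) with i counting down-moves:
  k=0: S(0,0) = 22.8200
  k=1: S(1,0) = 34.1475; S(1,1) = 15.2501
  k=2: S(2,0) = 51.0977; S(2,1) = 22.8200; S(2,2) = 10.1913
Terminal payoffs V(N, i) = max(K - S_T, 0):
  V(2,0) = 0.000000; V(2,1) = 0.000000; V(2,2) = 12.038688
Backward induction: V(k, i) = exp(-r*dt) * [p * V(k+1, i) + (1-p) * V(k+1, i+1)].
  V(1,0) = exp(-r*dt) * [p*0.000000 + (1-p)*0.000000] = 0.000000
  V(1,1) = exp(-r*dt) * [p*0.000000 + (1-p)*12.038688] = 6.626155
  V(0,0) = exp(-r*dt) * [p*0.000000 + (1-p)*6.626155] = 3.647069


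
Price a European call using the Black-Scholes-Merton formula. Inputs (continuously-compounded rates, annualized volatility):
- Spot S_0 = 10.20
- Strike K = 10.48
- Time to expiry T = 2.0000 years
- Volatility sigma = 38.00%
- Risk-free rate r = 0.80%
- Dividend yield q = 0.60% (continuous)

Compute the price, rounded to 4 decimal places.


d1 = (ln(S/K) + (r - q + 0.5*sigma^2) * T) / (sigma * sqrt(T)) = 0.22575136
d2 = d1 - sigma * sqrt(T) = -0.31164979
exp(-rT) = 0.98412732; exp(-qT) = 0.98807171
C = S_0 * exp(-qT) * N(d1) - K * exp(-rT) * N(d2)
N(d1) = 0.58930260; N(d2) = 0.37765334
C = 10.2000 * 0.98807171 * 0.58930260 - 10.4800 * 0.98412732 * 0.37765334 = 2.0442

Answer: Price = 2.0442


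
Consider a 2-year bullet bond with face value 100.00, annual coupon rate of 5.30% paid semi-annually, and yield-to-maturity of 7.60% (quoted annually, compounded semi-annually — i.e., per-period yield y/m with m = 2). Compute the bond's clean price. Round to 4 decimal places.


Answer: Price = 95.8059

Derivation:
Coupon per period c = face * coupon_rate / m = 2.650000
Periods per year m = 2; per-period yield y/m = 0.038000
Number of cashflows N = 4
Cashflows (t years, CF_t, discount factor 1/(1+y/m)^(m*t), PV):
  t = 0.5000: CF_t = 2.650000, DF = 0.963391, PV = 2.552987
  t = 1.0000: CF_t = 2.650000, DF = 0.928122, PV = 2.459525
  t = 1.5000: CF_t = 2.650000, DF = 0.894145, PV = 2.369484
  t = 2.0000: CF_t = 102.650000, DF = 0.861411, PV = 88.423874
Price P = sum_t PV_t = 95.805870


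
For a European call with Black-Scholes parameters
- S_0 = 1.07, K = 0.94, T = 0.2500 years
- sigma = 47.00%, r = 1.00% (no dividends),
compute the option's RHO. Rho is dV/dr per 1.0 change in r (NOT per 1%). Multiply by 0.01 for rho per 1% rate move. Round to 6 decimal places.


d1 = 0.6793470306; d2 = 0.4443470306
phi(d1) = 0.3167334447; exp(-qT) = 1.0000000000; exp(-rT) = 0.9975031224
N(d2) = 0.6716041483
Rho = K*T*exp(-rT)*N(d2) = 0.9400 * 0.2500 * 0.9975031224 * 0.6716041483 = 0.157433

Answer: Rho = 0.157433


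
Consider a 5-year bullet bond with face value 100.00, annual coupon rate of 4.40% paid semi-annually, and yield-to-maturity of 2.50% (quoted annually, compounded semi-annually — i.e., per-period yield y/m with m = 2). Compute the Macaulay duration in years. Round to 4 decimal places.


Coupon per period c = face * coupon_rate / m = 2.200000
Periods per year m = 2; per-period yield y/m = 0.012500
Number of cashflows N = 10
Cashflows (t years, CF_t, discount factor 1/(1+y/m)^(m*t), PV):
  t = 0.5000: CF_t = 2.200000, DF = 0.987654, PV = 2.172840
  t = 1.0000: CF_t = 2.200000, DF = 0.975461, PV = 2.146014
  t = 1.5000: CF_t = 2.200000, DF = 0.963418, PV = 2.119520
  t = 2.0000: CF_t = 2.200000, DF = 0.951524, PV = 2.093353
  t = 2.5000: CF_t = 2.200000, DF = 0.939777, PV = 2.067510
  t = 3.0000: CF_t = 2.200000, DF = 0.928175, PV = 2.041985
  t = 3.5000: CF_t = 2.200000, DF = 0.916716, PV = 2.016775
  t = 4.0000: CF_t = 2.200000, DF = 0.905398, PV = 1.991877
  t = 4.5000: CF_t = 2.200000, DF = 0.894221, PV = 1.967286
  t = 5.0000: CF_t = 102.200000, DF = 0.883181, PV = 90.261091
Price P = sum_t PV_t = 108.878250
Macaulay numerator sum_t t * PV_t:
  t * PV_t at t = 0.5000: 1.086420
  t * PV_t at t = 1.0000: 2.146014
  t * PV_t at t = 1.5000: 3.179280
  t * PV_t at t = 2.0000: 4.186707
  t * PV_t at t = 2.5000: 5.168774
  t * PV_t at t = 3.0000: 6.125954
  t * PV_t at t = 3.5000: 7.058713
  t * PV_t at t = 4.0000: 7.967506
  t * PV_t at t = 4.5000: 8.852785
  t * PV_t at t = 5.0000: 451.305453
Macaulay duration D = (sum_t t * PV_t) / P = 497.077606 / 108.878250 = 4.565445

Answer: Macaulay duration = 4.5654 years


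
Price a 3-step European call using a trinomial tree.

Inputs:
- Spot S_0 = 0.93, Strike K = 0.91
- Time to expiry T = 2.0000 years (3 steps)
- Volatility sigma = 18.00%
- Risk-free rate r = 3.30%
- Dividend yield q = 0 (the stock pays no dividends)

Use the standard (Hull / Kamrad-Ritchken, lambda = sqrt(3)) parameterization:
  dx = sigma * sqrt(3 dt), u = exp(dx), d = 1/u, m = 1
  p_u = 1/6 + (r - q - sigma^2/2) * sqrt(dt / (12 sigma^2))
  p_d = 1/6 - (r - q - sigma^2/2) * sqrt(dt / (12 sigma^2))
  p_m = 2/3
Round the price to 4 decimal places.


dt = T/N = 0.666667; dx = sigma*sqrt(3*dt) = 0.254558
u = exp(dx) = 1.289892; d = 1/u = 0.775259
p_u = 0.188666, p_m = 0.666667, p_d = 0.144668
Discount per step: exp(-r*dt) = 0.978240
Stock lattice S(k, j) with j the centered position index:
  k=0: S(0,+0) = 0.9300
  k=1: S(1,-1) = 0.7210; S(1,+0) = 0.9300; S(1,+1) = 1.1996
  k=2: S(2,-2) = 0.5590; S(2,-1) = 0.7210; S(2,+0) = 0.9300; S(2,+1) = 1.1996; S(2,+2) = 1.5474
  k=3: S(3,-3) = 0.4333; S(3,-2) = 0.5590; S(3,-1) = 0.7210; S(3,+0) = 0.9300; S(3,+1) = 1.1996; S(3,+2) = 1.5474; S(3,+3) = 1.9959
Terminal payoffs V(N, j) = max(S_T - K, 0):
  V(3,-3) = 0.000000; V(3,-2) = 0.000000; V(3,-1) = 0.000000; V(3,+0) = 0.020000; V(3,+1) = 0.289599; V(3,+2) = 0.637354; V(3,+3) = 1.085919
Backward induction: V(k, j) = exp(-r*dt) * [p_u * V(k+1, j+1) + p_m * V(k+1, j) + p_d * V(k+1, j-1)]
  V(2,-2) = exp(-r*dt) * [p_u*0.000000 + p_m*0.000000 + p_d*0.000000] = 0.000000
  V(2,-1) = exp(-r*dt) * [p_u*0.020000 + p_m*0.000000 + p_d*0.000000] = 0.003691
  V(2,+0) = exp(-r*dt) * [p_u*0.289599 + p_m*0.020000 + p_d*0.000000] = 0.066492
  V(2,+1) = exp(-r*dt) * [p_u*0.637354 + p_m*0.289599 + p_d*0.020000] = 0.309326
  V(2,+2) = exp(-r*dt) * [p_u*1.085919 + p_m*0.637354 + p_d*0.289599] = 0.657058
  V(1,-1) = exp(-r*dt) * [p_u*0.066492 + p_m*0.003691 + p_d*0.000000] = 0.014679
  V(1,+0) = exp(-r*dt) * [p_u*0.309326 + p_m*0.066492 + p_d*0.003691] = 0.100975
  V(1,+1) = exp(-r*dt) * [p_u*0.657058 + p_m*0.309326 + p_d*0.066492] = 0.332407
  V(0,+0) = exp(-r*dt) * [p_u*0.332407 + p_m*0.100975 + p_d*0.014679] = 0.129278

Answer: Price = V(0,0) = 0.1293


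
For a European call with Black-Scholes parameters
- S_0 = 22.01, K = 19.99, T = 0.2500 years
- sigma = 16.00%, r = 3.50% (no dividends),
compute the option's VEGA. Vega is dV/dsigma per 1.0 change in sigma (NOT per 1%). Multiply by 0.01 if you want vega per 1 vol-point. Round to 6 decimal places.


Answer: Vega = 1.758628

Derivation:
d1 = 1.3526843378; d2 = 1.2726843378
phi(d1) = 0.1598025973; exp(-qT) = 1.0000000000; exp(-rT) = 0.9912881698
Vega = S * exp(-qT) * phi(d1) * sqrt(T) = 22.0100 * 1.0000000000 * 0.1598025973 * 0.5000000000 = 1.758628


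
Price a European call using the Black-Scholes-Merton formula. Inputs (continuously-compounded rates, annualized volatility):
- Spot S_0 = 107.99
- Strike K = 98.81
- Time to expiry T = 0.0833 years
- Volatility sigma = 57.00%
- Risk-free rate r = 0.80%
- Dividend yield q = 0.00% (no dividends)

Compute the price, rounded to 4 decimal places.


d1 = (ln(S/K) + (r - q + 0.5*sigma^2) * T) / (sigma * sqrt(T)) = 0.62632729
d2 = d1 - sigma * sqrt(T) = 0.46181537
exp(-rT) = 0.99933382; exp(-qT) = 1.00000000
C = S_0 * exp(-qT) * N(d1) - K * exp(-rT) * N(d2)
N(d1) = 0.73444985; N(d2) = 0.67789314
C = 107.9900 * 1.00000000 * 0.73444985 - 98.8100 * 0.99933382 * 0.67789314 = 12.3752

Answer: Price = 12.3752


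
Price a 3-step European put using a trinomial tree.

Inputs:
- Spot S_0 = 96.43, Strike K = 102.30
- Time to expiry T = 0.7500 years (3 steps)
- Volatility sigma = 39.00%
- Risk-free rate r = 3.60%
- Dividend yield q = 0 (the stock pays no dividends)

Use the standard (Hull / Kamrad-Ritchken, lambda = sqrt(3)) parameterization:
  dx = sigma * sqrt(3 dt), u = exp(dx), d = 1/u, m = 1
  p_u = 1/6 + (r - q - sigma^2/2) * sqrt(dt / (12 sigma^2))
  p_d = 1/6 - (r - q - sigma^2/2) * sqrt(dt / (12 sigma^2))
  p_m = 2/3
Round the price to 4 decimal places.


dt = T/N = 0.250000; dx = sigma*sqrt(3*dt) = 0.337750
u = exp(dx) = 1.401790; d = 1/u = 0.713374
p_u = 0.151844, p_m = 0.666667, p_d = 0.181489
Discount per step: exp(-r*dt) = 0.991040
Stock lattice S(k, j) with j the centered position index:
  k=0: S(0,+0) = 96.4300
  k=1: S(1,-1) = 68.7906; S(1,+0) = 96.4300; S(1,+1) = 135.1746
  k=2: S(2,-2) = 49.0734; S(2,-1) = 68.7906; S(2,+0) = 96.4300; S(2,+1) = 135.1746; S(2,+2) = 189.4864
  k=3: S(3,-3) = 35.0077; S(3,-2) = 49.0734; S(3,-1) = 68.7906; S(3,+0) = 96.4300; S(3,+1) = 135.1746; S(3,+2) = 189.4864; S(3,+3) = 265.6201
Terminal payoffs V(N, j) = max(K - S_T, 0):
  V(3,-3) = 67.292314; V(3,-2) = 53.226580; V(3,-1) = 33.509377; V(3,+0) = 5.870000; V(3,+1) = 0.000000; V(3,+2) = 0.000000; V(3,+3) = 0.000000
Backward induction: V(k, j) = exp(-r*dt) * [p_u * V(k+1, j+1) + p_m * V(k+1, j) + p_d * V(k+1, j-1)]
  V(2,-2) = exp(-r*dt) * [p_u*33.509377 + p_m*53.226580 + p_d*67.292314] = 52.312474
  V(2,-1) = exp(-r*dt) * [p_u*5.870000 + p_m*33.509377 + p_d*53.226580] = 32.596260
  V(2,+0) = exp(-r*dt) * [p_u*0.000000 + p_m*5.870000 + p_d*33.509377] = 9.905367
  V(2,+1) = exp(-r*dt) * [p_u*0.000000 + p_m*0.000000 + p_d*5.870000] = 1.055796
  V(2,+2) = exp(-r*dt) * [p_u*0.000000 + p_m*0.000000 + p_d*0.000000] = 0.000000
  V(1,-1) = exp(-r*dt) * [p_u*9.905367 + p_m*32.596260 + p_d*52.312474] = 32.435814
  V(1,+0) = exp(-r*dt) * [p_u*1.055796 + p_m*9.905367 + p_d*32.596260] = 12.566152
  V(1,+1) = exp(-r*dt) * [p_u*0.000000 + p_m*1.055796 + p_d*9.905367] = 2.479166
  V(0,+0) = exp(-r*dt) * [p_u*2.479166 + p_m*12.566152 + p_d*32.435814] = 14.509452

Answer: Price = V(0,0) = 14.5095


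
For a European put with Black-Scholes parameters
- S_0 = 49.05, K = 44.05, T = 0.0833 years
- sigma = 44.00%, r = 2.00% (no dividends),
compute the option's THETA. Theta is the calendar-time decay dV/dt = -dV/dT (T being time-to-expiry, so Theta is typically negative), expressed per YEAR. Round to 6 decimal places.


d1 = 0.9232439346; d2 = 0.7962522814
phi(d1) = 0.2605063050; exp(-qT) = 1.0000000000; exp(-rT) = 0.9983353870
Theta = -S*exp(-qT)*phi(d1)*sigma/(2*sqrt(T)) + r*K*exp(-rT)*N(-d2) - q*S*exp(-qT)*N(-d1)
N(-d1) = 0.1779400490; N(-d2) = 0.2129427076; sqrt(T) = 0.2886173938
Term 1 = -49.0500 * 1.0000000000 * 0.2605063050 * 0.4400 / (2 * 0.2886173938) = -9.7399657735
Term 2 = 0.0200 * 44.0500 * 0.9983353870 * 0.2129427076 = 0.1872902398
Term 3 = 0 (no dividend yield, q = 0)
Theta = -9.7399657735 + (0.1872902398) + (0.0000000000) = -9.552676

Answer: Theta = -9.552676


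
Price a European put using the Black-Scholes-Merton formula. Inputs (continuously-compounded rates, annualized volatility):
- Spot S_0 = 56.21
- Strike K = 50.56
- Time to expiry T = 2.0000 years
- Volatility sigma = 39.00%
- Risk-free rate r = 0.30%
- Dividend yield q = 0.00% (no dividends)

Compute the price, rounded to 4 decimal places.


Answer: Price = 8.8213

Derivation:
d1 = (ln(S/K) + (r - q + 0.5*sigma^2) * T) / (sigma * sqrt(T)) = 0.47871841
d2 = d1 - sigma * sqrt(T) = -0.07282488
exp(-rT) = 0.99401796; exp(-qT) = 1.00000000
P = K * exp(-rT) * N(-d2) - S_0 * exp(-qT) * N(-d1)
N(-d1) = 0.31606948; N(-d2) = 0.52902726
P = 50.5600 * 0.99401796 * 0.52902726 - 56.2100 * 1.00000000 * 0.31606948 = 8.8213


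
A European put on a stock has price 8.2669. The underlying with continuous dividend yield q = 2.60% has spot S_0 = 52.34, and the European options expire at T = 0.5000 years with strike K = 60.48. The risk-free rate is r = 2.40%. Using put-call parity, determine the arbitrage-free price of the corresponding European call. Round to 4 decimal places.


Answer: Call price = 0.1723

Derivation:
Put-call parity: C - P = S_0 * exp(-qT) - K * exp(-rT).
S_0 * exp(-qT) = 52.3400 * 0.98708414 = 51.66398363
K * exp(-rT) = 60.4800 * 0.98807171 = 59.75857719
C = P + S*exp(-qT) - K*exp(-rT)
C = 8.2669 + 51.66398363 - 59.75857719 = 0.1723


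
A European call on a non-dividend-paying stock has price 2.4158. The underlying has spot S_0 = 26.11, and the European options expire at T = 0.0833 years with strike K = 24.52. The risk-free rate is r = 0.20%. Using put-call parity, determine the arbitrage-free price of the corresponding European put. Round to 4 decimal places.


Answer: Put price = 0.8217

Derivation:
Put-call parity: C - P = S_0 * exp(-qT) - K * exp(-rT).
S_0 * exp(-qT) = 26.1100 * 1.00000000 = 26.11000000
K * exp(-rT) = 24.5200 * 0.99983341 = 24.51591531
P = C - S*exp(-qT) + K*exp(-rT)
P = 2.4158 - 26.11000000 + 24.51591531 = 0.8217
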